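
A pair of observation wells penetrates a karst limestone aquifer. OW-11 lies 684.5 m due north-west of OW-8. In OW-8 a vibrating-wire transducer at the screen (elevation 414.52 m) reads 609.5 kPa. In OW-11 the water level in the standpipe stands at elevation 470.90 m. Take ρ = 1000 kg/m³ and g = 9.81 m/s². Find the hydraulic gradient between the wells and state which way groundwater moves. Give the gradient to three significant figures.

i ≈ 0.00840; groundwater flows toward the north-west

Pressure head at OW-8: ψ = P/(ρg) = 609.5×1000 / (1000 × 9.81) = 62.13 m.
Total head at OW-8: h = z + ψ = 414.52 + 62.13 = 476.65 m.
Total head at OW-11: h = 470.90 m (water level in the piezometer is the total head).
Head difference: h(OW-8) − h(OW-11) = 476.65 − 470.90 = 5.75 m.
Hydraulic gradient: i = |Δh| / L = 5.75 / 684.5 = 0.00840.
Flow is from higher to lower head: from OW-8 toward OW-11, i.e. toward the north-west.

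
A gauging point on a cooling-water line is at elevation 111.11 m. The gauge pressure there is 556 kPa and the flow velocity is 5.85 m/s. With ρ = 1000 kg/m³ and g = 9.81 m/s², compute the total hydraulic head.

Pressure head ψ = P/(ρg) = 556×1000 / (1000 × 9.81) = 56.68 m.
Velocity head = v²/(2g) = 5.85² / (2 × 9.81) = 1.744 m.
h = z + ψ + v²/(2g) = 111.11 + 56.68 + 1.744 = 169.53 m.

h ≈ 169.53 m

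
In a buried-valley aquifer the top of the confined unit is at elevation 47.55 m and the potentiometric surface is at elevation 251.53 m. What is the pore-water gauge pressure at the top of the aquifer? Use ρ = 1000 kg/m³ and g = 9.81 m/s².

Pressure head at the aquifer top: ψ = h − z = 251.53 − 47.55 = 203.98 m.
P = ρgψ = 1000 × 9.81 × 203.98 = 2001044 Pa ≈ 2000 kPa.

P ≈ 2000 kPa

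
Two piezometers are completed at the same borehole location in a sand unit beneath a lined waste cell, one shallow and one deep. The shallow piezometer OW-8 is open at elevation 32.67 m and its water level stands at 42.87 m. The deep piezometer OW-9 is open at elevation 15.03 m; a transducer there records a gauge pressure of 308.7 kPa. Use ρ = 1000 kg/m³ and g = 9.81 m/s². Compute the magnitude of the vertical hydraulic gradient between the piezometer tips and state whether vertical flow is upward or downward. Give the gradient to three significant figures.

|i_v| ≈ 0.206; vertical flow is upward

Total head at OW-8: h = 42.87 m (water level in the standpipe).
Pressure head at OW-9: ψ = P/(ρg) = 308.7×1000 / (1000 × 9.81) = 31.47 m.
Total head at OW-9: h = z + ψ = 15.03 + 31.47 = 46.50 m.
Δh = h(OW-8) − h(OW-9) = 42.87 − 46.50 = -3.63 m.
Vertical separation Δz = 32.67 − 15.03 = 17.64 m.
|i_v| = |Δh| / Δz = 3.63 / 17.64 = 0.206.
Head is higher in the deep piezometer, so vertical flow is upward (discharge condition).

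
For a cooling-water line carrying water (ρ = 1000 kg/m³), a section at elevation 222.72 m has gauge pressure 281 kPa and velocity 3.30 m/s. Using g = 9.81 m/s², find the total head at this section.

h ≈ 251.92 m

Pressure head ψ = P/(ρg) = 281×1000 / (1000 × 9.81) = 28.64 m.
Velocity head = v²/(2g) = 3.30² / (2 × 9.81) = 0.555 m.
h = z + ψ + v²/(2g) = 222.72 + 28.64 + 0.555 = 251.92 m.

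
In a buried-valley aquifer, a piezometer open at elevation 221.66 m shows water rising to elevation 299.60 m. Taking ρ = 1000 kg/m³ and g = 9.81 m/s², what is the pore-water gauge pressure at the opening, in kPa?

Pressure head ψ = h − z = 299.60 − 221.66 = 77.94 m.
P = ρgψ = 1000 × 9.81 × 77.94 = 764591 Pa ≈ 765 kPa.

P ≈ 765 kPa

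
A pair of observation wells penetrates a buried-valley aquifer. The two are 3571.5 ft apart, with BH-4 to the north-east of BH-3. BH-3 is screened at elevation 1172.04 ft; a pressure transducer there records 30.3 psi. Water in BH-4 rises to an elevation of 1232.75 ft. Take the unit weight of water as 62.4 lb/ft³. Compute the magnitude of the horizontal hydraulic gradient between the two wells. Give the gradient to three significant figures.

i ≈ 0.00258

Pressure head at BH-3: ψ = 144·P/γ = 144 × 30.3 / 62.4 = 69.92 ft.
Total head at BH-3: h = z + ψ = 1172.04 + 69.92 = 1241.96 ft.
Total head at BH-4: h = 1232.75 ft (water level in the piezometer is the total head).
Head difference: h(BH-3) − h(BH-4) = 1241.96 − 1232.75 = 9.21 ft.
Hydraulic gradient: i = |Δh| / L = 9.21 / 3571.5 = 0.00258.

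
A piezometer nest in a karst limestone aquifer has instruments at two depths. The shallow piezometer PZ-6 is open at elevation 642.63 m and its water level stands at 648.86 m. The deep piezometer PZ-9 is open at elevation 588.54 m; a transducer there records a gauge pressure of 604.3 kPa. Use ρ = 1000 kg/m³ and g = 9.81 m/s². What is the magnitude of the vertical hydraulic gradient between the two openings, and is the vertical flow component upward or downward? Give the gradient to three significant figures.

Total head at PZ-6: h = 648.86 m (water level in the standpipe).
Pressure head at PZ-9: ψ = P/(ρg) = 604.3×1000 / (1000 × 9.81) = 61.60 m.
Total head at PZ-9: h = z + ψ = 588.54 + 61.60 = 650.14 m.
Δh = h(PZ-6) − h(PZ-9) = 648.86 − 650.14 = -1.28 m.
Vertical separation Δz = 642.63 − 588.54 = 54.09 m.
|i_v| = |Δh| / Δz = 1.28 / 54.09 = 0.0237.
Head is higher in the deep piezometer, so vertical flow is upward (discharge condition).

|i_v| ≈ 0.0237; vertical flow is upward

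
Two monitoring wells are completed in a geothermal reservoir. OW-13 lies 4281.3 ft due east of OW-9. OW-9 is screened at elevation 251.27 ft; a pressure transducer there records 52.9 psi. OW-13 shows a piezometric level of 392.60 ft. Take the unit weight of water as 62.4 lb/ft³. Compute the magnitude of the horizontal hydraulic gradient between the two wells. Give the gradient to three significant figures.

i ≈ 0.00450

Pressure head at OW-9: ψ = 144·P/γ = 144 × 52.9 / 62.4 = 122.08 ft.
Total head at OW-9: h = z + ψ = 251.27 + 122.08 = 373.35 ft.
Total head at OW-13: h = 392.60 ft (water level in the piezometer is the total head).
Head difference: h(OW-9) − h(OW-13) = 373.35 − 392.60 = -19.25 ft.
Hydraulic gradient: i = |Δh| / L = 19.25 / 4281.3 = 0.00450.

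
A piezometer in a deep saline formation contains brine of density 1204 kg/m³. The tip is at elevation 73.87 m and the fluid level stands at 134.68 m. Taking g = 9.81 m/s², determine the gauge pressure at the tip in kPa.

P ≈ 718 kPa

Pressure head ψ = h − z = 134.68 − 73.87 = 60.81 m.
P = ρgψ = 1204 × 9.81 × 60.81 = 718242 Pa ≈ 718 kPa.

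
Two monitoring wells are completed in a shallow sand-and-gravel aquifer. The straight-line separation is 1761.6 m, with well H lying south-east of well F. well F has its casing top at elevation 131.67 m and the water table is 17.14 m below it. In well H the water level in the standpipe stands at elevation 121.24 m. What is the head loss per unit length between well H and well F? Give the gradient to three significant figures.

Total head at well F: h = 131.67 − 17.14 = 114.53 m.
Total head at well H: h = 121.24 m (water level in the piezometer is the total head).
Head difference: h(well F) − h(well H) = 114.53 − 121.24 = -6.71 m.
Hydraulic gradient: i = |Δh| / L = 6.71 / 1761.6 = 0.00381.

i ≈ 0.00381 m/m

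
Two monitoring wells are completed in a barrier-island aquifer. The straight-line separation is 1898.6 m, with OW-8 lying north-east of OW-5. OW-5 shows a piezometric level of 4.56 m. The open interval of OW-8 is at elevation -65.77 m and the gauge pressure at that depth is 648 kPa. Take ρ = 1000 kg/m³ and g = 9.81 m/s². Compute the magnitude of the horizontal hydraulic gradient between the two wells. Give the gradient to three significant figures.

Total head at OW-5: h = 4.56 m (water level in the piezometer is the total head).
Pressure head at OW-8: ψ = P/(ρg) = 648×1000 / (1000 × 9.81) = 66.06 m.
Total head at OW-8: h = z + ψ = -65.77 + 66.06 = 0.29 m.
Head difference: h(OW-5) − h(OW-8) = 4.56 − 0.29 = 4.27 m.
Hydraulic gradient: i = |Δh| / L = 4.27 / 1898.6 = 0.00225.

i ≈ 0.00225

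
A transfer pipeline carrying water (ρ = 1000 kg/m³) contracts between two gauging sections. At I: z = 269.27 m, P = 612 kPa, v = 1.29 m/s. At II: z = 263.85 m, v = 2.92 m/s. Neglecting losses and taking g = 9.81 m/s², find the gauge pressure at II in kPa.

Pressure head at I: ψ₁ = P₁/(ρg) = 612×1000 / (1000 × 9.81) = 62.39 m.
Velocity heads: v₁²/2g = 1.29²/19.62 = 0.085 m; v₂²/2g = 2.92²/19.62 = 0.435 m.
Total head H = z₁ + ψ₁ + v₁²/2g = 269.27 + 62.39 + 0.085 = 331.74 m.
ψ₂ = H − z₂ − v₂²/2g = 331.74 − 263.85 − 0.435 = 67.45 m.
P₂ = ρgψ₂ = 1000 × 9.81 × 67.45 ≈ 662 kPa.

P₂ ≈ 662 kPa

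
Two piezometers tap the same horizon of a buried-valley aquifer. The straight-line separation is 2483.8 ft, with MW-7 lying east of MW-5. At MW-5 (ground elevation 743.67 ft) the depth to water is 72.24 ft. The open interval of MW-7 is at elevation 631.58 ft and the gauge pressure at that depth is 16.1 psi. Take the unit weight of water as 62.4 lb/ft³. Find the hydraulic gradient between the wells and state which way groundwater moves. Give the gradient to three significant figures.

Total head at MW-5: h = 743.67 − 72.24 = 671.43 ft.
Pressure head at MW-7: ψ = 144·P/γ = 144 × 16.1 / 62.4 = 37.15 ft.
Total head at MW-7: h = z + ψ = 631.58 + 37.15 = 668.73 ft.
Head difference: h(MW-5) − h(MW-7) = 671.43 − 668.73 = 2.70 ft.
Hydraulic gradient: i = |Δh| / L = 2.70 / 2483.8 = 0.00109.
Flow is from higher to lower head: from MW-5 toward MW-7, i.e. toward the east.

i ≈ 0.00109; groundwater flows toward the east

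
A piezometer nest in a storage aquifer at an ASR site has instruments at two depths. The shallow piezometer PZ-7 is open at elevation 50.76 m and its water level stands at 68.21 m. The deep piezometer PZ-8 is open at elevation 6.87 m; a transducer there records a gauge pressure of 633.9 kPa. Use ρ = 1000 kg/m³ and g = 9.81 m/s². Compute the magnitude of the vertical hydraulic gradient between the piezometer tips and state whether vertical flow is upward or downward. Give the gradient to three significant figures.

|i_v| ≈ 0.0747; vertical flow is upward

Total head at PZ-7: h = 68.21 m (water level in the standpipe).
Pressure head at PZ-8: ψ = P/(ρg) = 633.9×1000 / (1000 × 9.81) = 64.62 m.
Total head at PZ-8: h = z + ψ = 6.87 + 64.62 = 71.49 m.
Δh = h(PZ-7) − h(PZ-8) = 68.21 − 71.49 = -3.28 m.
Vertical separation Δz = 50.76 − 6.87 = 43.89 m.
|i_v| = |Δh| / Δz = 3.28 / 43.89 = 0.0747.
Head is higher in the deep piezometer, so vertical flow is upward (discharge condition).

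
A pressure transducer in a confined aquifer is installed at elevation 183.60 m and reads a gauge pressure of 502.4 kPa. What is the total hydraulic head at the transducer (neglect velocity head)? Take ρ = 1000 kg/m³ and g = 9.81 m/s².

h ≈ 234.81 m

ψ = P/(ρg) = 502.4×1000 / (1000 × 9.81) = 51.21 m.
h = z + ψ = 183.60 + 51.21 = 234.81 m.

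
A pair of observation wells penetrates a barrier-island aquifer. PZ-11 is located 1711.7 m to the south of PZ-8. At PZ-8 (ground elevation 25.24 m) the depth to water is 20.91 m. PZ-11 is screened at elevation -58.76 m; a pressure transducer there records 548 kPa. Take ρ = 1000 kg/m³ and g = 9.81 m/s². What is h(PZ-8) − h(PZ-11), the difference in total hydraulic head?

Δh ≈ 7.23 m

Total head at PZ-8: h = 25.24 − 20.91 = 4.33 m.
Pressure head at PZ-11: ψ = P/(ρg) = 548×1000 / (1000 × 9.81) = 55.86 m.
Total head at PZ-11: h = z + ψ = -58.76 + 55.86 = -2.90 m.
Head difference: h(PZ-8) − h(PZ-11) = 4.33 − (-2.90) = 7.23 m.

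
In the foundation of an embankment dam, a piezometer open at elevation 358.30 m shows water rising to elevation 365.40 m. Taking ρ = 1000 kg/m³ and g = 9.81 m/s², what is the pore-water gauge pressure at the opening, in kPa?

Pressure head ψ = h − z = 365.40 − 358.30 = 7.10 m.
P = ρgψ = 1000 × 9.81 × 7.10 = 69651 Pa ≈ 69.7 kPa.

P ≈ 69.7 kPa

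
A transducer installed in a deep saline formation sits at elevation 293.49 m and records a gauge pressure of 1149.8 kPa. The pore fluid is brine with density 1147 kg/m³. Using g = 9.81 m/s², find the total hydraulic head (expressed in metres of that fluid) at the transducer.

h ≈ 395.68 m

ψ = P/(ρg) = 1149.8×1000 / (1147 × 9.81) = 102.19 m.
h = z + ψ = 293.49 + 102.19 = 395.68 m.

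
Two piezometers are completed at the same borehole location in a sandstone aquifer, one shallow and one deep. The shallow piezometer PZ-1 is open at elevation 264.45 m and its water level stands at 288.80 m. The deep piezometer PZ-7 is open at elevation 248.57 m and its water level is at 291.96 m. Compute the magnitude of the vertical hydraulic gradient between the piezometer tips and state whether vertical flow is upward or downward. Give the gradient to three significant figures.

Total head at PZ-1: h = 288.80 m (water level in the standpipe).
Total head at PZ-7: h = 291.96 m.
Δh = h(PZ-1) − h(PZ-7) = 288.80 − 291.96 = -3.16 m.
Vertical separation Δz = 264.45 − 248.57 = 15.88 m.
|i_v| = |Δh| / Δz = 3.16 / 15.88 = 0.199.
Head is higher in the deep piezometer, so vertical flow is upward (discharge condition).

|i_v| ≈ 0.199; vertical flow is upward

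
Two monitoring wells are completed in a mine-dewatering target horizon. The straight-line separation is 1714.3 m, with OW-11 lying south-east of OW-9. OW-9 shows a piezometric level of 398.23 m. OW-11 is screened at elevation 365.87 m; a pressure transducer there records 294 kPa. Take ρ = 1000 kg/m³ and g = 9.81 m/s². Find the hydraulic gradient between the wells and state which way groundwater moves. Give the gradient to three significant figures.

Total head at OW-9: h = 398.23 m (water level in the piezometer is the total head).
Pressure head at OW-11: ψ = P/(ρg) = 294×1000 / (1000 × 9.81) = 29.97 m.
Total head at OW-11: h = z + ψ = 365.87 + 29.97 = 395.84 m.
Head difference: h(OW-9) − h(OW-11) = 398.23 − 395.84 = 2.39 m.
Hydraulic gradient: i = |Δh| / L = 2.39 / 1714.3 = 0.00139.
Flow is from higher to lower head: from OW-9 toward OW-11, i.e. toward the south-east.

i ≈ 0.00139; groundwater flows toward the south-east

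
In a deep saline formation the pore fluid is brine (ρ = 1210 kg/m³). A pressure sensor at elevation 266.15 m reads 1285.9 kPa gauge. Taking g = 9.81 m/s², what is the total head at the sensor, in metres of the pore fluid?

ψ = P/(ρg) = 1285.9×1000 / (1210 × 9.81) = 108.33 m.
h = z + ψ = 266.15 + 108.33 = 374.48 m.

h ≈ 374.48 m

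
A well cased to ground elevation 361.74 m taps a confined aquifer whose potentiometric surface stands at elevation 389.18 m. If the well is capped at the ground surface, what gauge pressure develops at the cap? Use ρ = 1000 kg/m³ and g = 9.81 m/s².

Head above the cap: Δh = 389.18 − 361.74 = 27.44 m.
P = ρgΔh = 1000 × 9.81 × 27.44 = 269186 Pa ≈ 269 kPa.

P ≈ 269 kPa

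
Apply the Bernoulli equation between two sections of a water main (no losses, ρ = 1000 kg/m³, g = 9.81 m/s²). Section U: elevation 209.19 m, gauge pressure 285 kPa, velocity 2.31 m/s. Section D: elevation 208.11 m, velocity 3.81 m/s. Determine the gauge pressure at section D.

P₂ ≈ 291 kPa

Pressure head at U: ψ₁ = P₁/(ρg) = 285×1000 / (1000 × 9.81) = 29.05 m.
Velocity heads: v₁²/2g = 2.31²/19.62 = 0.272 m; v₂²/2g = 3.81²/19.62 = 0.740 m.
Total head H = z₁ + ψ₁ + v₁²/2g = 209.19 + 29.05 + 0.272 = 238.51 m.
ψ₂ = H − z₂ − v₂²/2g = 238.51 − 208.11 − 0.740 = 29.66 m.
P₂ = ρgψ₂ = 1000 × 9.81 × 29.66 ≈ 291 kPa.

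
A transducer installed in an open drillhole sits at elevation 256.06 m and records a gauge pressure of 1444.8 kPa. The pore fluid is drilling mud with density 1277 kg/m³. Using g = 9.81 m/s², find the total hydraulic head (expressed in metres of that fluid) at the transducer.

h ≈ 371.39 m

ψ = P/(ρg) = 1444.8×1000 / (1277 × 9.81) = 115.33 m.
h = z + ψ = 256.06 + 115.33 = 371.39 m.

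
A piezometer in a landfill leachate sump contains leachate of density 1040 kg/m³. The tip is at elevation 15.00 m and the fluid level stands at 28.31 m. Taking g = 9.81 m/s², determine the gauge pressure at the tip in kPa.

Pressure head ψ = h − z = 28.31 − 15.00 = 13.31 m.
P = ρgψ = 1040 × 9.81 × 13.31 = 135794 Pa ≈ 136 kPa.

P ≈ 136 kPa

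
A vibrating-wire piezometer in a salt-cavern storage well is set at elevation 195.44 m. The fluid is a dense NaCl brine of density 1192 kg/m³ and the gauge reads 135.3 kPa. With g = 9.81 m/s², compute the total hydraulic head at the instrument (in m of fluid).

h ≈ 207.01 m

ψ = P/(ρg) = 135.3×1000 / (1192 × 9.81) = 11.57 m.
h = z + ψ = 195.44 + 11.57 = 207.01 m.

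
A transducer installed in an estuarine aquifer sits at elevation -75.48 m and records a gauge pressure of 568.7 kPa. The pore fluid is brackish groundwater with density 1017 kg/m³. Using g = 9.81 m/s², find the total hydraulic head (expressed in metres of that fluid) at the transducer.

h ≈ -18.48 m

ψ = P/(ρg) = 568.7×1000 / (1017 × 9.81) = 57.00 m.
h = z + ψ = -75.48 + 57.00 = -18.48 m.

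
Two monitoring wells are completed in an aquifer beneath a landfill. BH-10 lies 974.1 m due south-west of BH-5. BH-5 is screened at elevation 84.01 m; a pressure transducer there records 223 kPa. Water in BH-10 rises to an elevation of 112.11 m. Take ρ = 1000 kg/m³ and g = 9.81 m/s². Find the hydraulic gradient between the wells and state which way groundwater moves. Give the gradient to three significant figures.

Pressure head at BH-5: ψ = P/(ρg) = 223×1000 / (1000 × 9.81) = 22.73 m.
Total head at BH-5: h = z + ψ = 84.01 + 22.73 = 106.74 m.
Total head at BH-10: h = 112.11 m (water level in the piezometer is the total head).
Head difference: h(BH-5) − h(BH-10) = 106.74 − 112.11 = -5.37 m.
Hydraulic gradient: i = |Δh| / L = 5.37 / 974.1 = 0.00551.
Flow is from higher to lower head: from BH-10 toward BH-5, i.e. toward the north-east.

i ≈ 0.00551; groundwater flows toward the north-east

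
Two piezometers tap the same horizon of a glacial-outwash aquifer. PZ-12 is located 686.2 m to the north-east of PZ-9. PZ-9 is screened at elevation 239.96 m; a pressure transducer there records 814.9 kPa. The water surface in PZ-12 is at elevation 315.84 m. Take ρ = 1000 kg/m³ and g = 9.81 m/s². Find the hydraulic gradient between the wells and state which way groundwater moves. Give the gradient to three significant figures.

i ≈ 0.0105; groundwater flows toward the north-east

Pressure head at PZ-9: ψ = P/(ρg) = 814.9×1000 / (1000 × 9.81) = 83.07 m.
Total head at PZ-9: h = z + ψ = 239.96 + 83.07 = 323.03 m.
Total head at PZ-12: h = 315.84 m (water level in the piezometer is the total head).
Head difference: h(PZ-9) − h(PZ-12) = 323.03 − 315.84 = 7.19 m.
Hydraulic gradient: i = |Δh| / L = 7.19 / 686.2 = 0.0105.
Flow is from higher to lower head: from PZ-9 toward PZ-12, i.e. toward the north-east.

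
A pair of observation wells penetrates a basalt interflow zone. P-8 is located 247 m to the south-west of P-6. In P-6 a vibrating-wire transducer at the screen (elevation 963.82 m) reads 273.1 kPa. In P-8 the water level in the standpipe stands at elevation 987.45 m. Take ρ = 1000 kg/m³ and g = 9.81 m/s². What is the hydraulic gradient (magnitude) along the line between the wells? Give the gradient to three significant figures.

Pressure head at P-6: ψ = P/(ρg) = 273.1×1000 / (1000 × 9.81) = 27.84 m.
Total head at P-6: h = z + ψ = 963.82 + 27.84 = 991.66 m.
Total head at P-8: h = 987.45 m (water level in the piezometer is the total head).
Head difference: h(P-6) − h(P-8) = 991.66 − 987.45 = 4.21 m.
Hydraulic gradient: i = |Δh| / L = 4.21 / 247 = 0.0170.

i ≈ 0.0170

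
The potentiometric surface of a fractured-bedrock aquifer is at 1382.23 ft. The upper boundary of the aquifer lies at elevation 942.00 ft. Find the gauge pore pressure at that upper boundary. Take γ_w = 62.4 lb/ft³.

P ≈ 191 psi

Pressure head at the aquifer top: ψ = h − z = 1382.23 − 942.00 = 440.23 ft.
P = γψ/144 = 62.4 × 440.23 / 144 = 191 psi.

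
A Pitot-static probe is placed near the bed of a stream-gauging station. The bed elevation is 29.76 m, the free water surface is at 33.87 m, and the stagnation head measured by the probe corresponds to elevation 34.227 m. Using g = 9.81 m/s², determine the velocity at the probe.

v ≈ 2.65 m/s

Near the bed, under hydrostatic conditions, the piezometric head (z + ψ) equals the free-surface elevation, 33.87 m.
Velocity head = total − piezometric = 34.227 − 33.87 = 0.357 m.
v = √(2g·h_v) = √(2 × 9.81 × 0.357) = 2.65 m/s.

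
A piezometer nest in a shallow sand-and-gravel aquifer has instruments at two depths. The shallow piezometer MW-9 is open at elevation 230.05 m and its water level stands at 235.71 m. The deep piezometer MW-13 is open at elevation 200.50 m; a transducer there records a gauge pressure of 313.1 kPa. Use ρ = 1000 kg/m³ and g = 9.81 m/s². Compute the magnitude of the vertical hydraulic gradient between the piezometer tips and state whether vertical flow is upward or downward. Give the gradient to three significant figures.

Total head at MW-9: h = 235.71 m (water level in the standpipe).
Pressure head at MW-13: ψ = P/(ρg) = 313.1×1000 / (1000 × 9.81) = 31.92 m.
Total head at MW-13: h = z + ψ = 200.50 + 31.92 = 232.42 m.
Δh = h(MW-9) − h(MW-13) = 235.71 − 232.42 = 3.29 m.
Vertical separation Δz = 230.05 − 200.50 = 29.55 m.
|i_v| = |Δh| / Δz = 3.29 / 29.55 = 0.111.
Head is higher in the shallow piezometer, so vertical flow is downward (recharge condition).

|i_v| ≈ 0.111; vertical flow is downward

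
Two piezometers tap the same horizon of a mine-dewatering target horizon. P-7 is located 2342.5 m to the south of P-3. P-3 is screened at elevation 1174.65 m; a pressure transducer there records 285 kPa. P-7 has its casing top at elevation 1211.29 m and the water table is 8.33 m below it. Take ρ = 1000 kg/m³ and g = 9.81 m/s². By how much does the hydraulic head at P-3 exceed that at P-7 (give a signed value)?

Δh ≈ 0.74 m

Pressure head at P-3: ψ = P/(ρg) = 285×1000 / (1000 × 9.81) = 29.05 m.
Total head at P-3: h = z + ψ = 1174.65 + 29.05 = 1203.70 m.
Total head at P-7: h = 1211.29 − 8.33 = 1202.96 m.
Head difference: h(P-3) − h(P-7) = 1203.70 − 1202.96 = 0.74 m.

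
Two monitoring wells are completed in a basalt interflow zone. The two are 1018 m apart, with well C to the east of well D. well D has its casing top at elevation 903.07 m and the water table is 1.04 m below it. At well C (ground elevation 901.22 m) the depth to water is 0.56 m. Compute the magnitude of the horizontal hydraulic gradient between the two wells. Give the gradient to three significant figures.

Total head at well D: h = 903.07 − 1.04 = 902.03 m.
Total head at well C: h = 901.22 − 0.56 = 900.66 m.
Head difference: h(well D) − h(well C) = 902.03 − 900.66 = 1.37 m.
Hydraulic gradient: i = |Δh| / L = 1.37 / 1018 = 0.00135.

i ≈ 0.00135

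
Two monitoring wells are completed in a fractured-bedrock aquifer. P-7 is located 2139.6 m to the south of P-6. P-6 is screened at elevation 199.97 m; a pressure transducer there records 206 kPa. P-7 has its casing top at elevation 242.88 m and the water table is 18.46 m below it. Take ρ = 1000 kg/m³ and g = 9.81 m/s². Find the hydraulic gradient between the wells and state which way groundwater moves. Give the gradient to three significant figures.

i ≈ 0.00161; groundwater flows toward the north

Pressure head at P-6: ψ = P/(ρg) = 206×1000 / (1000 × 9.81) = 21.00 m.
Total head at P-6: h = z + ψ = 199.97 + 21.00 = 220.97 m.
Total head at P-7: h = 242.88 − 18.46 = 224.42 m.
Head difference: h(P-6) − h(P-7) = 220.97 − 224.42 = -3.45 m.
Hydraulic gradient: i = |Δh| / L = 3.45 / 2139.6 = 0.00161.
Flow is from higher to lower head: from P-7 toward P-6, i.e. toward the north.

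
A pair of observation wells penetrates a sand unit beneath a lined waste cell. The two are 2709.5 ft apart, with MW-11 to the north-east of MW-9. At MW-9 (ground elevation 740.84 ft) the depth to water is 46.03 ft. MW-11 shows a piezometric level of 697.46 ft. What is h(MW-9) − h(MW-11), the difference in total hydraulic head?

Δh ≈ -2.65 ft

Total head at MW-9: h = 740.84 − 46.03 = 694.81 ft.
Total head at MW-11: h = 697.46 ft (water level in the piezometer is the total head).
Head difference: h(MW-9) − h(MW-11) = 694.81 − 697.46 = -2.65 ft.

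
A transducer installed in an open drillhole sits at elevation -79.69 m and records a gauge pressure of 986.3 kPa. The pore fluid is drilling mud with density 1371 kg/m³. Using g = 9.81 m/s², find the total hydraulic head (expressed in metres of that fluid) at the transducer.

h ≈ -6.36 m

ψ = P/(ρg) = 986.3×1000 / (1371 × 9.81) = 73.33 m.
h = z + ψ = -79.69 + 73.33 = -6.36 m.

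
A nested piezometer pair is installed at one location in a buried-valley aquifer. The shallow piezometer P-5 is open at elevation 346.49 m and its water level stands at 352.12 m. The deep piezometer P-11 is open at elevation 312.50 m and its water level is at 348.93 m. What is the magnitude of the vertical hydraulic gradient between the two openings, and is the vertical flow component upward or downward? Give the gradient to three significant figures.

Total head at P-5: h = 352.12 m (water level in the standpipe).
Total head at P-11: h = 348.93 m.
Δh = h(P-5) − h(P-11) = 352.12 − 348.93 = 3.19 m.
Vertical separation Δz = 346.49 − 312.50 = 33.99 m.
|i_v| = |Δh| / Δz = 3.19 / 33.99 = 0.0939.
Head is higher in the shallow piezometer, so vertical flow is downward (recharge condition).

|i_v| ≈ 0.0939; vertical flow is downward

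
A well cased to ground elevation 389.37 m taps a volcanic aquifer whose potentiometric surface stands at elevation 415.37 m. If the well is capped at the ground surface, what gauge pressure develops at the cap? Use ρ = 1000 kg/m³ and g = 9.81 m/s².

P ≈ 255 kPa

Head above the cap: Δh = 415.37 − 389.37 = 26.00 m.
P = ρgΔh = 1000 × 9.81 × 26.00 = 255060 Pa ≈ 255 kPa.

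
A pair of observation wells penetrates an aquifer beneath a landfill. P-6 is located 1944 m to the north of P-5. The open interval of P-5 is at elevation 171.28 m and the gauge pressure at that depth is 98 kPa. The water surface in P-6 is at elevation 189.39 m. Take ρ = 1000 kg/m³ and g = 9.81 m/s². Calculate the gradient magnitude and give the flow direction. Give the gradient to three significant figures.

Pressure head at P-5: ψ = P/(ρg) = 98×1000 / (1000 × 9.81) = 9.99 m.
Total head at P-5: h = z + ψ = 171.28 + 9.99 = 181.27 m.
Total head at P-6: h = 189.39 m (water level in the piezometer is the total head).
Head difference: h(P-5) − h(P-6) = 181.27 − 189.39 = -8.12 m.
Hydraulic gradient: i = |Δh| / L = 8.12 / 1944 = 0.00418.
Flow is from higher to lower head: from P-6 toward P-5, i.e. toward the south.

i ≈ 0.00418; groundwater flows toward the south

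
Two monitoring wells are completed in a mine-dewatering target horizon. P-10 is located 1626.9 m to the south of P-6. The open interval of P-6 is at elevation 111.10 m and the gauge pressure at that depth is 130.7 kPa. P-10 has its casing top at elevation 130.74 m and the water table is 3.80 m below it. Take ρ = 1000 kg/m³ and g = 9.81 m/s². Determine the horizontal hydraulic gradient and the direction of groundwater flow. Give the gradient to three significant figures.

i ≈ 0.00155; groundwater flows toward the north

Pressure head at P-6: ψ = P/(ρg) = 130.7×1000 / (1000 × 9.81) = 13.32 m.
Total head at P-6: h = z + ψ = 111.10 + 13.32 = 124.42 m.
Total head at P-10: h = 130.74 − 3.80 = 126.94 m.
Head difference: h(P-6) − h(P-10) = 124.42 − 126.94 = -2.52 m.
Hydraulic gradient: i = |Δh| / L = 2.52 / 1626.9 = 0.00155.
Flow is from higher to lower head: from P-10 toward P-6, i.e. toward the north.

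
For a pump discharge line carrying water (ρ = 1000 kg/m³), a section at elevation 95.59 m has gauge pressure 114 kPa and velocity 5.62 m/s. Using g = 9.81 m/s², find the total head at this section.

Pressure head ψ = P/(ρg) = 114×1000 / (1000 × 9.81) = 11.62 m.
Velocity head = v²/(2g) = 5.62² / (2 × 9.81) = 1.610 m.
h = z + ψ + v²/(2g) = 95.59 + 11.62 + 1.610 = 108.82 m.

h ≈ 108.82 m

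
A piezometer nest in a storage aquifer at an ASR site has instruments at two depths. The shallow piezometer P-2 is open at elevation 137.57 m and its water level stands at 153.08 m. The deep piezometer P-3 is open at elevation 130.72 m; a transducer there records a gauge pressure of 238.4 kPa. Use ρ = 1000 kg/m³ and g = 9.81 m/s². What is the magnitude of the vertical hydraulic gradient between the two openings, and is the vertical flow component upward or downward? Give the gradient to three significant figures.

Total head at P-2: h = 153.08 m (water level in the standpipe).
Pressure head at P-3: ψ = P/(ρg) = 238.4×1000 / (1000 × 9.81) = 24.30 m.
Total head at P-3: h = z + ψ = 130.72 + 24.30 = 155.02 m.
Δh = h(P-2) − h(P-3) = 153.08 − 155.02 = -1.94 m.
Vertical separation Δz = 137.57 − 130.72 = 6.85 m.
|i_v| = |Δh| / Δz = 1.94 / 6.85 = 0.283.
Head is higher in the deep piezometer, so vertical flow is upward (discharge condition).

|i_v| ≈ 0.283; vertical flow is upward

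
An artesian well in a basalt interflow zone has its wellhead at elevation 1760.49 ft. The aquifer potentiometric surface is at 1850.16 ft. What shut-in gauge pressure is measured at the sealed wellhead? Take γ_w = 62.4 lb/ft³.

P ≈ 38.9 psi

Head above the cap: Δh = 1850.16 − 1760.49 = 89.67 ft.
P = γΔh/144 = 62.4 × 89.67 / 144 = 38.9 psi.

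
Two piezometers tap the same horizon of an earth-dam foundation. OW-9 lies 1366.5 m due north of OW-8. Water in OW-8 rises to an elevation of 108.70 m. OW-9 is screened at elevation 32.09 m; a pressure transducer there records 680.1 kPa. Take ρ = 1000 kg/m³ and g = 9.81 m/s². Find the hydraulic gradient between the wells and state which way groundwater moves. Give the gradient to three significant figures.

i ≈ 0.00533; groundwater flows toward the north

Total head at OW-8: h = 108.70 m (water level in the piezometer is the total head).
Pressure head at OW-9: ψ = P/(ρg) = 680.1×1000 / (1000 × 9.81) = 69.33 m.
Total head at OW-9: h = z + ψ = 32.09 + 69.33 = 101.42 m.
Head difference: h(OW-8) − h(OW-9) = 108.70 − 101.42 = 7.28 m.
Hydraulic gradient: i = |Δh| / L = 7.28 / 1366.5 = 0.00533.
Flow is from higher to lower head: from OW-8 toward OW-9, i.e. toward the north.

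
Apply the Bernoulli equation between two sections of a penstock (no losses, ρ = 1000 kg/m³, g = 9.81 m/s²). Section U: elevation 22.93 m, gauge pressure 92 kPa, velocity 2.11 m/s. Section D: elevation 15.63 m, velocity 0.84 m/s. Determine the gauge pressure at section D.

P₂ ≈ 165 kPa

Pressure head at U: ψ₁ = P₁/(ρg) = 92×1000 / (1000 × 9.81) = 9.38 m.
Velocity heads: v₁²/2g = 2.11²/19.62 = 0.227 m; v₂²/2g = 0.84²/19.62 = 0.036 m.
Total head H = z₁ + ψ₁ + v₁²/2g = 22.93 + 9.38 + 0.227 = 32.54 m.
ψ₂ = H − z₂ − v₂²/2g = 32.54 − 15.63 − 0.036 = 16.87 m.
P₂ = ρgψ₂ = 1000 × 9.81 × 16.87 ≈ 165 kPa.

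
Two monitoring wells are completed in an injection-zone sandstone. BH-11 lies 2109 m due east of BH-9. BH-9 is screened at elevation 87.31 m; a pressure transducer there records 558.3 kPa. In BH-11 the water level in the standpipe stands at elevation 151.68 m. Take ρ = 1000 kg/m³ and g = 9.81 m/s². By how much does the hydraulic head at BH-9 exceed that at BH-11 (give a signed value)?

Δh ≈ -7.46 m

Pressure head at BH-9: ψ = P/(ρg) = 558.3×1000 / (1000 × 9.81) = 56.91 m.
Total head at BH-9: h = z + ψ = 87.31 + 56.91 = 144.22 m.
Total head at BH-11: h = 151.68 m (water level in the piezometer is the total head).
Head difference: h(BH-9) − h(BH-11) = 144.22 − 151.68 = -7.46 m.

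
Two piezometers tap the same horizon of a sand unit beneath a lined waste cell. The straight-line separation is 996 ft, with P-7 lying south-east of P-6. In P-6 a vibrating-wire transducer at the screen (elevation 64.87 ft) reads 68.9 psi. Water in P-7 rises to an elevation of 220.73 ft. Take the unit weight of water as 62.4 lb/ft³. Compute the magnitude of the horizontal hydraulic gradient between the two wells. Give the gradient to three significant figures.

Pressure head at P-6: ψ = 144·P/γ = 144 × 68.9 / 62.4 = 159.00 ft.
Total head at P-6: h = z + ψ = 64.87 + 159.00 = 223.87 ft.
Total head at P-7: h = 220.73 ft (water level in the piezometer is the total head).
Head difference: h(P-6) − h(P-7) = 223.87 − 220.73 = 3.14 ft.
Hydraulic gradient: i = |Δh| / L = 3.14 / 996 = 0.00315.

i ≈ 0.00315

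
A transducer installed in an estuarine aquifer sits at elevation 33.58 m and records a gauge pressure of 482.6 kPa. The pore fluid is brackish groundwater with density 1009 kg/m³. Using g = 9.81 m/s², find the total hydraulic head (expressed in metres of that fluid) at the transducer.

h ≈ 82.34 m

ψ = P/(ρg) = 482.6×1000 / (1009 × 9.81) = 48.76 m.
h = z + ψ = 33.58 + 48.76 = 82.34 m.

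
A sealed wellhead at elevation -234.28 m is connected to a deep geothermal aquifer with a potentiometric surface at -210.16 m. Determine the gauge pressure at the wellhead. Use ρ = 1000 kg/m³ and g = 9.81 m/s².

Head above the cap: Δh = -210.16 − (-234.28) = 24.12 m.
P = ρgΔh = 1000 × 9.81 × 24.12 = 236617 Pa ≈ 237 kPa.

P ≈ 237 kPa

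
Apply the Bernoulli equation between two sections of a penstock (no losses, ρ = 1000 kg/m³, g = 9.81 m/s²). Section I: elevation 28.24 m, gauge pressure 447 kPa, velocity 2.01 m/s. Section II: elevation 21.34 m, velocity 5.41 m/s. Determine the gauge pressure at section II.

Pressure head at I: ψ₁ = P₁/(ρg) = 447×1000 / (1000 × 9.81) = 45.57 m.
Velocity heads: v₁²/2g = 2.01²/19.62 = 0.206 m; v₂²/2g = 5.41²/19.62 = 1.492 m.
Total head H = z₁ + ψ₁ + v₁²/2g = 28.24 + 45.57 + 0.206 = 74.02 m.
ψ₂ = H − z₂ − v₂²/2g = 74.02 − 21.34 − 1.492 = 51.19 m.
P₂ = ρgψ₂ = 1000 × 9.81 × 51.19 ≈ 502 kPa.

P₂ ≈ 502 kPa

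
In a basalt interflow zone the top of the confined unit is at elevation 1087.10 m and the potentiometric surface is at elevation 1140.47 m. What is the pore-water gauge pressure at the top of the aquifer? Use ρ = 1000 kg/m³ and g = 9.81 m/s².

P ≈ 524 kPa

Pressure head at the aquifer top: ψ = h − z = 1140.47 − 1087.10 = 53.37 m.
P = ρgψ = 1000 × 9.81 × 53.37 = 523560 Pa ≈ 524 kPa.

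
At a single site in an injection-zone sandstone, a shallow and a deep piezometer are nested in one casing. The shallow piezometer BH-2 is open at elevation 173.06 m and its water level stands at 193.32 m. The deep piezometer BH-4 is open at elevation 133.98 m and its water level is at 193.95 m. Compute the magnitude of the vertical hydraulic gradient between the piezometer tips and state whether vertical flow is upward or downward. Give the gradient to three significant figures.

|i_v| ≈ 0.0161; vertical flow is upward

Total head at BH-2: h = 193.32 m (water level in the standpipe).
Total head at BH-4: h = 193.95 m.
Δh = h(BH-2) − h(BH-4) = 193.32 − 193.95 = -0.63 m.
Vertical separation Δz = 173.06 − 133.98 = 39.08 m.
|i_v| = |Δh| / Δz = 0.63 / 39.08 = 0.0161.
Head is higher in the deep piezometer, so vertical flow is upward (discharge condition).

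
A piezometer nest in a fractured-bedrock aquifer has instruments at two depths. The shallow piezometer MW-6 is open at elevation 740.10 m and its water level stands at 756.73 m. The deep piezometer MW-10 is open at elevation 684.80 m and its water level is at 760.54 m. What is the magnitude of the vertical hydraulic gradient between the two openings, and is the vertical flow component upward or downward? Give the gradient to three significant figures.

Total head at MW-6: h = 756.73 m (water level in the standpipe).
Total head at MW-10: h = 760.54 m.
Δh = h(MW-6) − h(MW-10) = 756.73 − 760.54 = -3.81 m.
Vertical separation Δz = 740.10 − 684.80 = 55.30 m.
|i_v| = |Δh| / Δz = 3.81 / 55.30 = 0.0689.
Head is higher in the deep piezometer, so vertical flow is upward (discharge condition).

|i_v| ≈ 0.0689; vertical flow is upward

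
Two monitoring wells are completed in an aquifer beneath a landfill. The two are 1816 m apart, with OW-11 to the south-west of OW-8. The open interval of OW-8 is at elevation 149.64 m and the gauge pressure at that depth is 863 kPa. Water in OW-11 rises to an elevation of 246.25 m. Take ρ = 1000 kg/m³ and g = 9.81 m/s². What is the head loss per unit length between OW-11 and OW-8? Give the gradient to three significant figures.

i ≈ 0.00476 m/m

Pressure head at OW-8: ψ = P/(ρg) = 863×1000 / (1000 × 9.81) = 87.97 m.
Total head at OW-8: h = z + ψ = 149.64 + 87.97 = 237.61 m.
Total head at OW-11: h = 246.25 m (water level in the piezometer is the total head).
Head difference: h(OW-8) − h(OW-11) = 237.61 − 246.25 = -8.64 m.
Hydraulic gradient: i = |Δh| / L = 8.64 / 1816 = 0.00476.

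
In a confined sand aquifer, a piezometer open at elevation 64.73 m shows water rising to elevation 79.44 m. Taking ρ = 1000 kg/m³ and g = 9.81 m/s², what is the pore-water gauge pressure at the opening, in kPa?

Pressure head ψ = h − z = 79.44 − 64.73 = 14.71 m.
P = ρgψ = 1000 × 9.81 × 14.71 = 144305 Pa ≈ 144 kPa.

P ≈ 144 kPa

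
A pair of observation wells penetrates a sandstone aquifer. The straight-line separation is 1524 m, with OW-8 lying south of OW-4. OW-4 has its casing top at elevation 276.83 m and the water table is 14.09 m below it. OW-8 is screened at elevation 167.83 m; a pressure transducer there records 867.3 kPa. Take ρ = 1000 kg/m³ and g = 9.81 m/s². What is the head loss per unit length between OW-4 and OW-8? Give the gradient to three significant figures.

Total head at OW-4: h = 276.83 − 14.09 = 262.74 m.
Pressure head at OW-8: ψ = P/(ρg) = 867.3×1000 / (1000 × 9.81) = 88.41 m.
Total head at OW-8: h = z + ψ = 167.83 + 88.41 = 256.24 m.
Head difference: h(OW-4) − h(OW-8) = 262.74 − 256.24 = 6.50 m.
Hydraulic gradient: i = |Δh| / L = 6.50 / 1524 = 0.00427.

i ≈ 0.00427 m/m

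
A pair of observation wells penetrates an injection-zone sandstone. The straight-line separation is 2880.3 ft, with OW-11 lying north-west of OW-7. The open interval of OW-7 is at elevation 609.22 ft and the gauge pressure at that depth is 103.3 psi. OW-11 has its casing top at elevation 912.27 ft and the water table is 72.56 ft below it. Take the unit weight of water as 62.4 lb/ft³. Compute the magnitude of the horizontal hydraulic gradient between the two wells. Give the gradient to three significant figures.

i ≈ 0.00274

Pressure head at OW-7: ψ = 144·P/γ = 144 × 103.3 / 62.4 = 238.38 ft.
Total head at OW-7: h = z + ψ = 609.22 + 238.38 = 847.60 ft.
Total head at OW-11: h = 912.27 − 72.56 = 839.71 ft.
Head difference: h(OW-7) − h(OW-11) = 847.60 − 839.71 = 7.89 ft.
Hydraulic gradient: i = |Δh| / L = 7.89 / 2880.3 = 0.00274.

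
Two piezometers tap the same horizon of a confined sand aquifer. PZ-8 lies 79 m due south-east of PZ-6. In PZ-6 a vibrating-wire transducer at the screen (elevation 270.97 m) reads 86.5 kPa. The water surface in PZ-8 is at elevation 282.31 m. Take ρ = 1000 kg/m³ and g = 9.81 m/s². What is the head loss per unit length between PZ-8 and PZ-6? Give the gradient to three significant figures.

i ≈ 0.0319 m/m

Pressure head at PZ-6: ψ = P/(ρg) = 86.5×1000 / (1000 × 9.81) = 8.82 m.
Total head at PZ-6: h = z + ψ = 270.97 + 8.82 = 279.79 m.
Total head at PZ-8: h = 282.31 m (water level in the piezometer is the total head).
Head difference: h(PZ-6) − h(PZ-8) = 279.79 − 282.31 = -2.52 m.
Hydraulic gradient: i = |Δh| / L = 2.52 / 79 = 0.0319.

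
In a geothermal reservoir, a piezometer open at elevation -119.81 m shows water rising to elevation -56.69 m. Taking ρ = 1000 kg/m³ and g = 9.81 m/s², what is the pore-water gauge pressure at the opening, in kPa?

P ≈ 619 kPa

Pressure head ψ = h − z = -56.69 − (-119.81) = 63.12 m.
P = ρgψ = 1000 × 9.81 × 63.12 = 619207 Pa ≈ 619 kPa.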